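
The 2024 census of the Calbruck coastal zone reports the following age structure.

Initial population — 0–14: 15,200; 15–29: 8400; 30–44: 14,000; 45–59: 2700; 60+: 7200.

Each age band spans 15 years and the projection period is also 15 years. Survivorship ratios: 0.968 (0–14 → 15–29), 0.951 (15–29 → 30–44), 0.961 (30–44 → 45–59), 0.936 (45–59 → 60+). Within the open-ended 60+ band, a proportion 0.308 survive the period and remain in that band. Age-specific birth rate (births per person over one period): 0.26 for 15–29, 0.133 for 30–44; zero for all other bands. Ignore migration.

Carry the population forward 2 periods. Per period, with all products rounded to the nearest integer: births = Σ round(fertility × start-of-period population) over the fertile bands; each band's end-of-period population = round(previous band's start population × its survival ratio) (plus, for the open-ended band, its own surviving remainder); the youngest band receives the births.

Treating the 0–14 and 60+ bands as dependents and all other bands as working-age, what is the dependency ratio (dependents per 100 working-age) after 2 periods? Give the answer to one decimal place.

Let band 1 be 0–14 through band 5 = 60+.
Period 1.
Births: 8400 × 0.26 = 2184  |  14000 × 0.133 = 1862 → total 4046
Band 2: 15200 × 0.968 = 14714
Band 3: 8400 × 0.951 = 7988
Band 4: 14000 × 0.961 = 13454
Band 5: 2700 × 0.936 + 7200 × 0.308 = 2527 + 2218 = 4745
Population now: 0–14=4046, 15–29=14714, 30–44=7988, 45–59=13454, 60+=4745
Period 2.
Births: 14714 × 0.26 = 3826  |  7988 × 0.133 = 1062 → total 4888
Band 2: 4046 × 0.968 = 3917
Band 3: 14714 × 0.951 = 13993
Band 4: 7988 × 0.961 = 7676
Band 5: 13454 × 0.936 + 4745 × 0.308 = 12593 + 1461 = 14054
Population now: 0–14=4888, 15–29=3917, 30–44=13993, 45–59=7676, 60+=14054
Dependents (band 0–14 + band 60+) = 4888 + 14054 = 18942; working-age = 25586; ratio = 18942/25586 × 100 = 74.0

74.0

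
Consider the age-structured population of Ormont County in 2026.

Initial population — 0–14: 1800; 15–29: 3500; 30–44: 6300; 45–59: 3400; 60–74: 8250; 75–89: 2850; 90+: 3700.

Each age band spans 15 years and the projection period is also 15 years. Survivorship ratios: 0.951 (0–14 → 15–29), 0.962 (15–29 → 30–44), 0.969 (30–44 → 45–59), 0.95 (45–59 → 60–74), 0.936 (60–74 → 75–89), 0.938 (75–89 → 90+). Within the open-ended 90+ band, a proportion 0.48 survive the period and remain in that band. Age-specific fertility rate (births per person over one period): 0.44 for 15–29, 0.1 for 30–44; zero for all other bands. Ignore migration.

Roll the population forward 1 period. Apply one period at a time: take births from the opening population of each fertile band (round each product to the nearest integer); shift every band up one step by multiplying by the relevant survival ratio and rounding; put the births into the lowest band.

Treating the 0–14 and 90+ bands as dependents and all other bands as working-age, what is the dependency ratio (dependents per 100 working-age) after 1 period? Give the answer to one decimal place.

— Period 1 —
Births: 3500 * 0.44 = 1540  |  6300 * 0.1 = 630 ⇒ total 2170
15–29: 1800 * 0.951 = 1712
30–44: 3500 * 0.962 = 3367
45–59: 6300 * 0.969 = 6105
60–74: 3400 * 0.95 = 3230
75–89: 8250 * 0.936 = 7722
90+: 2850 * 0.938 + 3700 * 0.48 = 2673 + 1776 = 4449
→ [2170, 1712, 3367, 6105, 3230, 7722, 4449]
Dependents (band 0–14 + band 90+) = 2170 + 4449 = 6619; working-age = 22136; ratio = 6619/22136 × 100 = 29.9

29.9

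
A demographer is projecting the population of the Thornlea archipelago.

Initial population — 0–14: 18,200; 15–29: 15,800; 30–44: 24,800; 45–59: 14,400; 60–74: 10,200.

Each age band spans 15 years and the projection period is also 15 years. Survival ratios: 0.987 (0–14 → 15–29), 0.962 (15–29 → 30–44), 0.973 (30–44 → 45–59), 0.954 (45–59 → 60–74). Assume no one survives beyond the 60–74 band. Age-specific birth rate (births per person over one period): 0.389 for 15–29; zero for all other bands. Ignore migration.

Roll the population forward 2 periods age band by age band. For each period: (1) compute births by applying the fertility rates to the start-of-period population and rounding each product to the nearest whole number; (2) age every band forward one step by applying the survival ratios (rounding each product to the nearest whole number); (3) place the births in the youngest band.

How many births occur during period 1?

Call the bands 1 to 5, youngest first.
[period 1]
Births: 15800 × 0.389 = 6146
Band 2: 18200 × 0.987 = 17963
Band 3: 15800 × 0.962 = 15200
Band 4: 24800 × 0.973 = 24130
Band 5: 14400 × 0.954 = 13738
→ [6146, 17963, 15200, 24130, 13738]

6146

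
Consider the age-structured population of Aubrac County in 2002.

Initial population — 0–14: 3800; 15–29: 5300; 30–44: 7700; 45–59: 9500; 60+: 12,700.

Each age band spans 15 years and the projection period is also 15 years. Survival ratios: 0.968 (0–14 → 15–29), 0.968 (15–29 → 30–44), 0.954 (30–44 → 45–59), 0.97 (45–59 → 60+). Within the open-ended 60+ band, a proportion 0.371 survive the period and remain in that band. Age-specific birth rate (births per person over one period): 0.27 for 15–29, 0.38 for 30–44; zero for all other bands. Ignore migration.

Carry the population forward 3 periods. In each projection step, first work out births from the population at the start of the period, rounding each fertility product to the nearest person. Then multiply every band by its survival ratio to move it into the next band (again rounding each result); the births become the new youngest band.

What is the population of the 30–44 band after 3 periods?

— Period 1 —
Births: 5300 × 0.27 = 1431  |  7700 × 0.38 = 2926 — total 4357
15–29: 3800 × 0.968 = 3678
30–44: 5300 × 0.968 = 5130
45–59: 7700 × 0.954 = 7346
60+: 9500 × 0.97 + 12700 × 0.371 = 9215 + 4712 = 13927
End of period: [4357, 3678, 5130, 7346, 13927]
— Period 2 —
Births: 3678 × 0.27 = 993  |  5130 × 0.38 = 1949 — total 2942
15–29: 4357 × 0.968 = 4218
30–44: 3678 × 0.968 = 3560
45–59: 5130 × 0.954 = 4894
60+: 7346 × 0.97 + 13927 × 0.371 = 7126 + 5167 = 12293
End of period: [2942, 4218, 3560, 4894, 12293]
— Period 3 —
Births: 4218 × 0.27 = 1139  |  3560 × 0.38 = 1353 — total 2492
15–29: 2942 × 0.968 = 2848
30–44: 4218 × 0.968 = 4083
45–59: 3560 × 0.954 = 3396
60+: 4894 × 0.97 + 12293 × 0.371 = 4747 + 4561 = 9308
End of period: [2492, 2848, 4083, 3396, 9308]

4083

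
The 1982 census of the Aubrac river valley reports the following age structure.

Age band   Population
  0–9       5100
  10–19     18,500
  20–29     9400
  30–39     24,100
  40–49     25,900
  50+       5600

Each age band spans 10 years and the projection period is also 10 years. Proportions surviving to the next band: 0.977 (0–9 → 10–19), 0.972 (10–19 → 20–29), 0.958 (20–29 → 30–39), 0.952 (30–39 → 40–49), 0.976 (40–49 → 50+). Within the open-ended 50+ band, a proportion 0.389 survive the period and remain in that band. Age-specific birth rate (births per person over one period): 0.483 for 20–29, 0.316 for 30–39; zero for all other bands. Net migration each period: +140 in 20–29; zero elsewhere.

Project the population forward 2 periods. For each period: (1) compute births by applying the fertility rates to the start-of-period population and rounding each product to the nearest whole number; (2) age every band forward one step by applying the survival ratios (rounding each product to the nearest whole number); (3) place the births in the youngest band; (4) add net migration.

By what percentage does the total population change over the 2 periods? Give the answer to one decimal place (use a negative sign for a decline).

Let group 1 be 0–9 through group 6 = 50+.
[period 1]
Births: 9400 × 0.483 = 4540  |  24100 × 0.316 = 7616 → 12156
Group 2: 5100 × 0.977 = 4983
Group 3: 18500 × 0.972 = 17982
Group 4: 9400 × 0.958 = 9005
Group 5: 24100 × 0.952 = 22943
Group 6: 25900 × 0.976 + 5600 × 0.389 = 25278 + 2178 = 27456
Net migration: Group 3 + 140 → 18122
Giving 12156 / 4983 / 18122 / 9005 / 22943 / 27456.
[period 2]
Births: 18122 × 0.483 = 8753  |  9005 × 0.316 = 2846 → 11599
Group 2: 12156 × 0.977 = 11876
Group 3: 4983 × 0.972 = 4843
Group 4: 18122 × 0.958 = 17361
Group 5: 9005 × 0.952 = 8573
Group 6: 22943 × 0.976 + 27456 × 0.389 = 22392 + 10680 = 33072
Net migration: Group 3 + 140 → 4983
Giving 11599 / 11876 / 4983 / 17361 / 8573 / 33072.
Total: 88600 → 87464; change = -1136; percentage change = -1.3%

-1.3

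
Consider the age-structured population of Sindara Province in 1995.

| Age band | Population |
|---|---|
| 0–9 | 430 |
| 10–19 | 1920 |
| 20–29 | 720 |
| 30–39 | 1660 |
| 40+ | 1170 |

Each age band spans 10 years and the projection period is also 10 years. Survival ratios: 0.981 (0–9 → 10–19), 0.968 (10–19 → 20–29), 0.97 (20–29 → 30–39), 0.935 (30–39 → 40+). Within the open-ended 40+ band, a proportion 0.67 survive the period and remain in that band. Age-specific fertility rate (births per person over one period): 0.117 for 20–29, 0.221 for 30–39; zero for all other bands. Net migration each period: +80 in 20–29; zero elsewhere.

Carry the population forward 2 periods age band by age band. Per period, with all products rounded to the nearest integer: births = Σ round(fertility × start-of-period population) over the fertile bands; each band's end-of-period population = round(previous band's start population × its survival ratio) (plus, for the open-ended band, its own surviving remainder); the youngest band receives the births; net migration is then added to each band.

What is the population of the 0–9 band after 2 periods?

Let band 1 be 0–9 through band 5 = 40+.
[period 1]
Births: 720 × 0.117 = 84 ; 1660 × 0.221 = 367 → total 451
Band 2: 430 × 0.981 = 422
Band 3: 1920 × 0.968 = 1859
Band 4: 720 × 0.97 = 698
Band 5: 1660 × 0.935 + 1170 × 0.67 = 1552 + 784 = 2336
Net migration: Band 3 + 80 → 1939
→ [451, 422, 1939, 698, 2336]
[period 2]
Births: 1939 × 0.117 = 227 ; 698 × 0.221 = 154 → total 381
Band 2: 451 × 0.981 = 442
Band 3: 422 × 0.968 = 408
Band 4: 1939 × 0.97 = 1881
Band 5: 698 × 0.935 + 2336 × 0.67 = 653 + 1565 = 2218
Net migration: Band 3 + 80 → 488
→ [381, 442, 488, 1881, 2218]

381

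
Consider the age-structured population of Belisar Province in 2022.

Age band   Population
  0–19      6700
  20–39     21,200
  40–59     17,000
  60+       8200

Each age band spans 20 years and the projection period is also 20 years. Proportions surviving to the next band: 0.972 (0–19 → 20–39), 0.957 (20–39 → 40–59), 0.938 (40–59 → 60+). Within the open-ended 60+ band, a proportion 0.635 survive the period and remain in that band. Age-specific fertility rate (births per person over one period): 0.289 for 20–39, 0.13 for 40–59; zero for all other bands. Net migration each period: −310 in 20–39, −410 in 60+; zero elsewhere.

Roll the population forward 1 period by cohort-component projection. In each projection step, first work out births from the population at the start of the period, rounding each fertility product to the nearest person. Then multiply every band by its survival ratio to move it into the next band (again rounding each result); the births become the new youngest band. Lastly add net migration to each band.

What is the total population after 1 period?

Let group 1 be 0–19 through group 4 = 60+.
[period 1]
Births: 21200 × 0.289 = 6127  |  17000 × 0.13 = 2210 → 8337
Group 2: 6700 × 0.972 = 6512
Group 3: 21200 × 0.957 = 20288
Group 4: 17000 × 0.938 + 8200 × 0.635 = 15946 + 5207 = 21153
Net migration: Group 2 − 310 → 6202; Group 4 − 410 → 20743
Giving 8337 / 6202 / 20288 / 20743.
Total after period 1: 8337 + 6202 + 20288 + 20743 = 55570

55570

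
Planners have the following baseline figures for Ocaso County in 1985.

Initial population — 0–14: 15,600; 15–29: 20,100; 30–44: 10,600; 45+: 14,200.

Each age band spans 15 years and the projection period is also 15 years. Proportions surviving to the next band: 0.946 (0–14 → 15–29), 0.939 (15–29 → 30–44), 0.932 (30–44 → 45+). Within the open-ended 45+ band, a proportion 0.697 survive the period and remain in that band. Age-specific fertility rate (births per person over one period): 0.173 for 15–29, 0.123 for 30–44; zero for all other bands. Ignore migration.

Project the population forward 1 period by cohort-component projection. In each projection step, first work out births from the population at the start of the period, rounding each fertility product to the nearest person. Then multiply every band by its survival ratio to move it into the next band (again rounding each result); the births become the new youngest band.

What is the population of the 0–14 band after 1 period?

4781

(Bands numbered youngest = 1 to oldest = 4.)
Period 1:
Births: 20100 × 0.173 = 3477  |  10600 × 0.123 = 1304 ⇒ total 4781
Band 2: 15600 × 0.946 = 14758
Band 3: 20100 × 0.939 = 18874
Band 4: 10600 × 0.932 + 14200 × 0.697 = 9879 + 9897 = 19776
End of period: [4781, 14758, 18874, 19776]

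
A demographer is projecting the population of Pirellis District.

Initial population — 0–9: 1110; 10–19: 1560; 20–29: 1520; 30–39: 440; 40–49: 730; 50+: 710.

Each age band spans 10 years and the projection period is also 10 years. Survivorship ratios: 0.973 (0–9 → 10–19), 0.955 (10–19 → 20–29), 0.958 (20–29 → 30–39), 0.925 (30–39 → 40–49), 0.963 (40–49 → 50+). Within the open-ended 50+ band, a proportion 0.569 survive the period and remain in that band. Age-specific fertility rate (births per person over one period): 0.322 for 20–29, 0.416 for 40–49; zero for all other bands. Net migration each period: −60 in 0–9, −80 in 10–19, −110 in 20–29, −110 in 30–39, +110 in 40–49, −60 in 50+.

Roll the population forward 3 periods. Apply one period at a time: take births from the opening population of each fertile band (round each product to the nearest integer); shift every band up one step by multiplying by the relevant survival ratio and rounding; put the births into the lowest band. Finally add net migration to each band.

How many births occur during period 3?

836

Let band 1 be 0–9 through band 6 = 50+.
Period 1:
Births: 1520 * 0.322 = 489 ; 730 * 0.416 = 304 — total 793
Band 2: 1110 * 0.973 = 1080
Band 3: 1560 * 0.955 = 1490
Band 4: 1520 * 0.958 = 1456
Band 5: 440 * 0.925 = 407
Band 6: 730 * 0.963 + 710 * 0.569 = 703 + 404 = 1107
Net migration: Band 1 − 60 → 733; Band 2 − 80 → 1000; Band 3 − 110 → 1380; Band 4 − 110 → 1346; Band 5 + 110 → 517; Band 6 − 60 → 1047
End of period: [733, 1000, 1380, 1346, 517, 1047]
Period 2:
Births: 1380 * 0.322 = 444 ; 517 * 0.416 = 215 — total 659
Band 2: 733 * 0.973 = 713
Band 3: 1000 * 0.955 = 955
Band 4: 1380 * 0.958 = 1322
Band 5: 1346 * 0.925 = 1245
Band 6: 517 * 0.963 + 1047 * 0.569 = 498 + 596 = 1094
Net migration: Band 1 − 60 → 599; Band 2 − 80 → 633; Band 3 − 110 → 845; Band 4 − 110 → 1212; Band 5 + 110 → 1355; Band 6 − 60 → 1034
End of period: [599, 633, 845, 1212, 1355, 1034]
Period 3:
Births: 845 * 0.322 = 272 ; 1355 * 0.416 = 564 — total 836
Band 2: 599 * 0.973 = 583
Band 3: 633 * 0.955 = 605
Band 4: 845 * 0.958 = 810
Band 5: 1212 * 0.925 = 1121
Band 6: 1355 * 0.963 + 1034 * 0.569 = 1305 + 588 = 1893
Net migration: Band 1 − 60 → 776; Band 2 − 80 → 503; Band 3 − 110 → 495; Band 4 − 110 → 700; Band 5 + 110 → 1231; Band 6 − 60 → 1833
End of period: [776, 503, 495, 700, 1231, 1833]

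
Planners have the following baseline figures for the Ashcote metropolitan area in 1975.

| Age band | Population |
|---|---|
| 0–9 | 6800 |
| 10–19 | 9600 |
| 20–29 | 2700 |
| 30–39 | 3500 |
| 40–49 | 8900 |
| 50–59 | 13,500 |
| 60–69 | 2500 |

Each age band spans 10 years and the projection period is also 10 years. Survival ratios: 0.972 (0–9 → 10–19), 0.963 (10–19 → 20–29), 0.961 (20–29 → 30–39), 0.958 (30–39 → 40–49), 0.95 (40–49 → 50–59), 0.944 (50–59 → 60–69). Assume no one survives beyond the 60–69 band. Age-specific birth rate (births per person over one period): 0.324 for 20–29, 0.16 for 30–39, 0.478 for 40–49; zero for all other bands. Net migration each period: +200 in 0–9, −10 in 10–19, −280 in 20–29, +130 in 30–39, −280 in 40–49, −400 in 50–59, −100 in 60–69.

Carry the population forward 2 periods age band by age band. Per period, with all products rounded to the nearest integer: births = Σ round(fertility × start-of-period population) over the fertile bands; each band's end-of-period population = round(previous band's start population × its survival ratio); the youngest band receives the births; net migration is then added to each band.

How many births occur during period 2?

4810

Numbering the bands 1..7 from youngest to oldest:
Period 1.
Births: 2700 * 0.324 = 875 ; 3500 * 0.16 = 560 ; 8900 * 0.478 = 4254 — total 5689
Band 2: 6800 * 0.972 = 6610
Band 3: 9600 * 0.963 = 9245
Band 4: 2700 * 0.961 = 2595
Band 5: 3500 * 0.958 = 3353
Band 6: 8900 * 0.95 = 8455
Band 7: 13500 * 0.944 = 12744
Net migration: Band 1 + 200 → 5889; Band 2 − 10 → 6600; Band 3 − 280 → 8965; Band 4 + 130 → 2725; Band 5 − 280 → 3073; Band 6 − 400 → 8055; Band 7 − 100 → 12644
End of period: [5889, 6600, 8965, 2725, 3073, 8055, 12644]
Period 2.
Births: 8965 * 0.324 = 2905 ; 2725 * 0.16 = 436 ; 3073 * 0.478 = 1469 — total 4810
Band 2: 5889 * 0.972 = 5724
Band 3: 6600 * 0.963 = 6356
Band 4: 8965 * 0.961 = 8615
Band 5: 2725 * 0.958 = 2611
Band 6: 3073 * 0.95 = 2919
Band 7: 8055 * 0.944 = 7604
Net migration: Band 1 + 200 → 5010; Band 2 − 10 → 5714; Band 3 − 280 → 6076; Band 4 + 130 → 8745; Band 5 − 280 → 2331; Band 6 − 400 → 2519; Band 7 − 100 → 7504
End of period: [5010, 5714, 6076, 8745, 2331, 2519, 7504]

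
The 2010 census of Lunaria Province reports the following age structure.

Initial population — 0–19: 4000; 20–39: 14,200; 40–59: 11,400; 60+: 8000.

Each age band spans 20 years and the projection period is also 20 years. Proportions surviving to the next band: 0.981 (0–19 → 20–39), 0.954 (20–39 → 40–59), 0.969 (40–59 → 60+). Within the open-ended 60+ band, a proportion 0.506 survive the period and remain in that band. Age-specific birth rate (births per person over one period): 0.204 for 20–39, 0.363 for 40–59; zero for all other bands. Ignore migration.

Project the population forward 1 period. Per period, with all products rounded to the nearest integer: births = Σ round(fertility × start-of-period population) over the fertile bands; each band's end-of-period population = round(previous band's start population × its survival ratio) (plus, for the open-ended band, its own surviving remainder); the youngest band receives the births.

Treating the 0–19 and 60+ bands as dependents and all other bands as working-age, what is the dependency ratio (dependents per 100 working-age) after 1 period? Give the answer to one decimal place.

Call the groups 1 to 4, youngest first.
[period 1]
Births: 14200 × 0.204 = 2897 ; 11400 × 0.363 = 4138 → total 7035
Group 2: 4000 × 0.981 = 3924
Group 3: 14200 × 0.954 = 13547
Group 4: 11400 × 0.969 + 8000 × 0.506 = 11047 + 4048 = 15095
End of period: [7035, 3924, 13547, 15095]
Dependents (band 0–19 + band 60+) = 7035 + 15095 = 22130; working-age = 17471; ratio = 22130/17471 × 100 = 126.7

126.7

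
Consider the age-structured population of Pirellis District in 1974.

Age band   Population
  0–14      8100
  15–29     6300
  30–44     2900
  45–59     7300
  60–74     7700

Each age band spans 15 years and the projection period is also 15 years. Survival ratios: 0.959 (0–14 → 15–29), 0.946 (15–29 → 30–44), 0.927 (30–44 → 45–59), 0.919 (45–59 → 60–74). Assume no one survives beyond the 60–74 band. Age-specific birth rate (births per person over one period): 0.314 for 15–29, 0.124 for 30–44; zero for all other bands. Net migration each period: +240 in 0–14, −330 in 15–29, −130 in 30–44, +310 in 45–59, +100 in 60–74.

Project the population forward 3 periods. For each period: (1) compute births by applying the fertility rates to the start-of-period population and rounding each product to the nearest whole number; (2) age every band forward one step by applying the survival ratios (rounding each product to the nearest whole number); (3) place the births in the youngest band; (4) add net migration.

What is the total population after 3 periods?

18562

Period 1:
Births: 6300 × 0.314 = 1978 ; 2900 × 0.124 = 360 ⇒ total 2338
15–29: 8100 × 0.959 = 7768
30–44: 6300 × 0.946 = 5960
45–59: 2900 × 0.927 = 2688
60–74: 7300 × 0.919 = 6709
Net migration: 0–14 + 240 → 2578; 15–29 − 330 → 7438; 30–44 − 130 → 5830; 45–59 + 310 → 2998; 60–74 + 100 → 6809
Giving 2578 / 7438 / 5830 / 2998 / 6809.
Period 2:
Births: 7438 × 0.314 = 2336 ; 5830 × 0.124 = 723 ⇒ total 3059
15–29: 2578 × 0.959 = 2472
30–44: 7438 × 0.946 = 7036
45–59: 5830 × 0.927 = 5404
60–74: 2998 × 0.919 = 2755
Net migration: 0–14 + 240 → 3299; 15–29 − 330 → 2142; 30–44 − 130 → 6906; 45–59 + 310 → 5714; 60–74 + 100 → 2855
Giving 3299 / 2142 / 6906 / 5714 / 2855.
Period 3:
Births: 2142 × 0.314 = 673 ; 6906 × 0.124 = 856 ⇒ total 1529
15–29: 3299 × 0.959 = 3164
30–44: 2142 × 0.946 = 2026
45–59: 6906 × 0.927 = 6402
60–74: 5714 × 0.919 = 5251
Net migration: 0–14 + 240 → 1769; 15–29 − 330 → 2834; 30–44 − 130 → 1896; 45–59 + 310 → 6712; 60–74 + 100 → 5351
Giving 1769 / 2834 / 1896 / 6712 / 5351.
Total after period 3: 1769 + 2834 + 1896 + 6712 + 5351 = 18562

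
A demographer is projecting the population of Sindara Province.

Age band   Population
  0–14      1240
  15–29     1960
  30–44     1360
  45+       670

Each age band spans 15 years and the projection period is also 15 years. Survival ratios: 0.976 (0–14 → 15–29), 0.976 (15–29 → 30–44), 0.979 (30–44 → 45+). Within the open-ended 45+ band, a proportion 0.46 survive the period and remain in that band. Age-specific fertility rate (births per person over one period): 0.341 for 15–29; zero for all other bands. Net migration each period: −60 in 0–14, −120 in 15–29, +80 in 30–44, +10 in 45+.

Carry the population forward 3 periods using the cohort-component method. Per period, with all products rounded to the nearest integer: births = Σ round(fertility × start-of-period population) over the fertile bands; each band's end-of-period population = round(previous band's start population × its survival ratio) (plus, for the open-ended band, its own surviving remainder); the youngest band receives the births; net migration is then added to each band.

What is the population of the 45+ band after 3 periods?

2381

Numbering the groups 1..4 from youngest to oldest:
After projecting period 1:
Births: 1960 * 0.341 = 668
Group 2: 1240 * 0.976 = 1210
Group 3: 1960 * 0.976 = 1913
Group 4: 1360 * 0.979 + 670 * 0.46 = 1331 + 308 = 1639
Net migration: Group 1 − 60 → 608; Group 2 − 120 → 1090; Group 3 + 80 → 1993; Group 4 + 10 → 1649
Population now: 0–14=608, 15–29=1090, 30–44=1993, 45+=1649
After projecting period 2:
Births: 1090 * 0.341 = 372
Group 2: 608 * 0.976 = 593
Group 3: 1090 * 0.976 = 1064
Group 4: 1993 * 0.979 + 1649 * 0.46 = 1951 + 759 = 2710
Net migration: Group 1 − 60 → 312; Group 2 − 120 → 473; Group 3 + 80 → 1144; Group 4 + 10 → 2720
Population now: 0–14=312, 15–29=473, 30–44=1144, 45+=2720
After projecting period 3:
Births: 473 * 0.341 = 161
Group 2: 312 * 0.976 = 305
Group 3: 473 * 0.976 = 462
Group 4: 1144 * 0.979 + 2720 * 0.46 = 1120 + 1251 = 2371
Net migration: Group 1 − 60 → 101; Group 2 − 120 → 185; Group 3 + 80 → 542; Group 4 + 10 → 2381
Population now: 0–14=101, 15–29=185, 30–44=542, 45+=2381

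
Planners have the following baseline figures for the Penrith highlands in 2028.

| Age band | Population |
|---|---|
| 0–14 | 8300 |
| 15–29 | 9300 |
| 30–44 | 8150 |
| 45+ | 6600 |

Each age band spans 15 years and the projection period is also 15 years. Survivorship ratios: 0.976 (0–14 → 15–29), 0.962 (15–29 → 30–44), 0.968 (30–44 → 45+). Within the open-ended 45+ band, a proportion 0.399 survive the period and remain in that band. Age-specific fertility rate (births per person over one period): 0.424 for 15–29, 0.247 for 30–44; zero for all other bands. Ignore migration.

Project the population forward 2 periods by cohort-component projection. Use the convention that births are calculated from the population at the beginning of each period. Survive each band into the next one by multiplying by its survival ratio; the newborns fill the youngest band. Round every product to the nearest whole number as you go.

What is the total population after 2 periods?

32110

Period 1:
Births: 9300 × 0.424 = 3943  |  8150 × 0.247 = 2013 → 5956
15–29: 8300 × 0.976 = 8101
30–44: 9300 × 0.962 = 8947
45+: 8150 × 0.968 + 6600 × 0.399 = 7889 + 2633 = 10522
→ [5956, 8101, 8947, 10522]
Period 2:
Births: 8101 × 0.424 = 3435  |  8947 × 0.247 = 2210 → 5645
15–29: 5956 × 0.976 = 5813
30–44: 8101 × 0.962 = 7793
45+: 8947 × 0.968 + 10522 × 0.399 = 8661 + 4198 = 12859
→ [5645, 5813, 7793, 12859]
Total after period 2: 5645 + 5813 + 7793 + 12859 = 32110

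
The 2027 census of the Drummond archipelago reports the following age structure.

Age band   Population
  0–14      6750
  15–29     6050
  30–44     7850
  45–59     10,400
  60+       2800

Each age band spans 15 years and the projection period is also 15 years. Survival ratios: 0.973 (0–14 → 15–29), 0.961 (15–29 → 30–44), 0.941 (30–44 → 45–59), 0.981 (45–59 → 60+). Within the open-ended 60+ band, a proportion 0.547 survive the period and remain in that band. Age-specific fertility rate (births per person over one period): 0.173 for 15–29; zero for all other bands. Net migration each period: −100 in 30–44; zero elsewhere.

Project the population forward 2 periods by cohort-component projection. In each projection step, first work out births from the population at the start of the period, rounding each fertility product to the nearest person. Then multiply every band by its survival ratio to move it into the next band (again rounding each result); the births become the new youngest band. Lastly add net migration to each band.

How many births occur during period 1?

Period 1.
Births: 6050 × 0.173 = 1047
15–29: 6750 × 0.973 = 6568
30–44: 6050 × 0.961 = 5814
45–59: 7850 × 0.941 = 7387
60+: 10400 × 0.981 + 2800 × 0.547 = 10202 + 1532 = 11734
Net migration: 30–44 − 100 → 5714
End of period: [1047, 6568, 5714, 7387, 11734]

1047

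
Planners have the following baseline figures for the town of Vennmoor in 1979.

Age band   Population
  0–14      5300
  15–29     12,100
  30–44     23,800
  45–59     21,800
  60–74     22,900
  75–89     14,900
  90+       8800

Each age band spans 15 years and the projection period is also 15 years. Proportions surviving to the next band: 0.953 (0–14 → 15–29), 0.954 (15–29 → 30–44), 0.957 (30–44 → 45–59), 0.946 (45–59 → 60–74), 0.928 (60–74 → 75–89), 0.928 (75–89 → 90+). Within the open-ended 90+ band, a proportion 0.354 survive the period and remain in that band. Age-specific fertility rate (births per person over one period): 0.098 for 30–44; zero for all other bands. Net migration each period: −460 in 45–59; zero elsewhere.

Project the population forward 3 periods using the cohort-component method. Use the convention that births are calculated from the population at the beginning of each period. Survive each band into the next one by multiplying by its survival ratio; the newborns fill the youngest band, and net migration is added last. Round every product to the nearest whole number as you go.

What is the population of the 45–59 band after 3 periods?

4152

Period 1.
Births: 23800 × 0.098 = 2332
15–29: 5300 × 0.953 = 5051
30–44: 12100 × 0.954 = 11543
45–59: 23800 × 0.957 = 22777
60–74: 21800 × 0.946 = 20623
75–89: 22900 × 0.928 = 21251
90+: 14900 × 0.928 + 8800 × 0.354 = 13827 + 3115 = 16942
Net migration: 45–59 − 460 → 22317
Population now: 0–14=2332, 15–29=5051, 30–44=11543, 45–59=22317, 60–74=20623, 75–89=21251, 90+=16942
Period 2.
Births: 11543 × 0.098 = 1131
15–29: 2332 × 0.953 = 2222
30–44: 5051 × 0.954 = 4819
45–59: 11543 × 0.957 = 11047
60–74: 22317 × 0.946 = 21112
75–89: 20623 × 0.928 = 19138
90+: 21251 × 0.928 + 16942 × 0.354 = 19721 + 5997 = 25718
Net migration: 45–59 − 460 → 10587
Population now: 0–14=1131, 15–29=2222, 30–44=4819, 45–59=10587, 60–74=21112, 75–89=19138, 90+=25718
Period 3.
Births: 4819 × 0.098 = 472
15–29: 1131 × 0.953 = 1078
30–44: 2222 × 0.954 = 2120
45–59: 4819 × 0.957 = 4612
60–74: 10587 × 0.946 = 10015
75–89: 21112 × 0.928 = 19592
90+: 19138 × 0.928 + 25718 × 0.354 = 17760 + 9104 = 26864
Net migration: 45–59 − 460 → 4152
Population now: 0–14=472, 15–29=1078, 30–44=2120, 45–59=4152, 60–74=10015, 75–89=19592, 90+=26864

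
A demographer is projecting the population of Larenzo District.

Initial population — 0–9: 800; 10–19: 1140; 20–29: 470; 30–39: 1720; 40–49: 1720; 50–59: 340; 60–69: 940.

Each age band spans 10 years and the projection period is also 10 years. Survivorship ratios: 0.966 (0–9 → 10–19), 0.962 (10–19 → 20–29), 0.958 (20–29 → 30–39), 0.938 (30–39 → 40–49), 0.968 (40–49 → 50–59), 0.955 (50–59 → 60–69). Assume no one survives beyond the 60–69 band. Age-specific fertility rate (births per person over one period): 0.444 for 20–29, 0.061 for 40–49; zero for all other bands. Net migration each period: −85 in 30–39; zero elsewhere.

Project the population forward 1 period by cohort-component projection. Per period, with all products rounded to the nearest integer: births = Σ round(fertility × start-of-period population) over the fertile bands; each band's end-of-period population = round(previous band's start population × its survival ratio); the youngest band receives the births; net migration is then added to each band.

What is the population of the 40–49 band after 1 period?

Let band 1 be 0–9 through band 7 = 60–69.
Period 1.
Births: 470 * 0.444 = 209  |  1720 * 0.061 = 105 → 314
Band 2: 800 * 0.966 = 773
Band 3: 1140 * 0.962 = 1097
Band 4: 470 * 0.958 = 450
Band 5: 1720 * 0.938 = 1613
Band 6: 1720 * 0.968 = 1665
Band 7: 340 * 0.955 = 325
Net migration: Band 4 − 85 → 365
Giving 314 / 773 / 1097 / 365 / 1613 / 1665 / 325.

1613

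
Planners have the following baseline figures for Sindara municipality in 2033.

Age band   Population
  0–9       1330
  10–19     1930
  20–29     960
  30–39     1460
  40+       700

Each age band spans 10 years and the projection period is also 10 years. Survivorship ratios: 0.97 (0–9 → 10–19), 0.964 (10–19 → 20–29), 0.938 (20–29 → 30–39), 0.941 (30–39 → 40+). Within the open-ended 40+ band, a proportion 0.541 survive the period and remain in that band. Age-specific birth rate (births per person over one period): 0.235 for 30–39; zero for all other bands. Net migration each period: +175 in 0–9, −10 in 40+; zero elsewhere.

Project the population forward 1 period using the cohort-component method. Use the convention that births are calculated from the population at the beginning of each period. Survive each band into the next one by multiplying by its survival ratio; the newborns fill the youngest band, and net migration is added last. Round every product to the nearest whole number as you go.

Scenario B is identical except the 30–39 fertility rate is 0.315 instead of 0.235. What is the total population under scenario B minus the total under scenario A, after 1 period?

117

Let band 1 be 0–9 through band 5 = 40+.
Period 1:
Births: 1460 × 0.235 = 343
Band 2: 1330 × 0.97 = 1290
Band 3: 1930 × 0.964 = 1861
Band 4: 960 × 0.938 = 900
Band 5: 1460 × 0.941 + 700 × 0.541 = 1374 + 379 = 1753
Net migration: Band 1 + 175 → 518; Band 5 − 10 → 1743
End of period: [518, 1290, 1861, 900, 1743]
Scenario A total after 1 period: 6312
Scenario B projection —
Period 1:
Births: 1460 × 0.315 = 460
Band 2: 1330 × 0.97 = 1290
Band 3: 1930 × 0.964 = 1861
Band 4: 960 × 0.938 = 900
Band 5: 1460 × 0.941 + 700 × 0.541 = 1374 + 379 = 1753
Net migration: Band 1 + 175 → 635; Band 5 − 10 → 1743
End of period: [635, 1290, 1861, 900, 1743]
Scenario B total after 1 period: 6429
Difference B − A = 6429 − 6312 = 117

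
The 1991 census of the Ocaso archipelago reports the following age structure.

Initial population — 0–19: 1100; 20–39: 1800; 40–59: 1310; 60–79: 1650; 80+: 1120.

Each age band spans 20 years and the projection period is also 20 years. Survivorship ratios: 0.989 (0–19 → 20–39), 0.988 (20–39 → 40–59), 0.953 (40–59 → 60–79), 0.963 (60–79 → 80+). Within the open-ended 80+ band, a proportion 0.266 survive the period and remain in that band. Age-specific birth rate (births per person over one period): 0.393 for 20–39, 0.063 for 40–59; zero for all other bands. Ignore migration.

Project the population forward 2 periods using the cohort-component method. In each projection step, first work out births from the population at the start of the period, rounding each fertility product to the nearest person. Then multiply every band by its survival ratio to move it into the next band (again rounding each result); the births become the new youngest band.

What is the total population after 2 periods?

Let band 1 be 0–19 through band 5 = 80+.
After projecting period 1:
Births: 1800 * 0.393 = 707 ; 1310 * 0.063 = 83 → total 790
Band 2: 1100 * 0.989 = 1088
Band 3: 1800 * 0.988 = 1778
Band 4: 1310 * 0.953 = 1248
Band 5: 1650 * 0.963 + 1120 * 0.266 = 1589 + 298 = 1887
→ [790, 1088, 1778, 1248, 1887]
After projecting period 2:
Births: 1088 * 0.393 = 428 ; 1778 * 0.063 = 112 → total 540
Band 2: 790 * 0.989 = 781
Band 3: 1088 * 0.988 = 1075
Band 4: 1778 * 0.953 = 1694
Band 5: 1248 * 0.963 + 1887 * 0.266 = 1202 + 502 = 1704
→ [540, 781, 1075, 1694, 1704]
Total after period 2: 540 + 781 + 1075 + 1694 + 1704 = 5794

5794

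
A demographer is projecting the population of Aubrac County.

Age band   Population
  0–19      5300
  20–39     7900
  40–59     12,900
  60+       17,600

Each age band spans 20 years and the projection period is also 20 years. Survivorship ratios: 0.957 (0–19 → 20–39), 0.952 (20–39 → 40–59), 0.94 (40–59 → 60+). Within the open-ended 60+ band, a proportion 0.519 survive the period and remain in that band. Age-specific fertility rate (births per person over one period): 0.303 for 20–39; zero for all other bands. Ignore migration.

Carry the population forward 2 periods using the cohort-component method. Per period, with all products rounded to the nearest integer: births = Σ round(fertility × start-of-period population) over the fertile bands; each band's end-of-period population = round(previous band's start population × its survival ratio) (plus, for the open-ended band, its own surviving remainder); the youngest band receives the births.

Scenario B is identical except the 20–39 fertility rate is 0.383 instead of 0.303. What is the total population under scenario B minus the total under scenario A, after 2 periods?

1011

[period 1]
Births: 7900 × 0.303 = 2394
20–39: 5300 × 0.957 = 5072
40–59: 7900 × 0.952 = 7521
60+: 12900 × 0.94 + 17600 × 0.519 = 12126 + 9134 = 21260
End of period: [2394, 5072, 7521, 21260]
[period 2]
Births: 5072 × 0.303 = 1537
20–39: 2394 × 0.957 = 2291
40–59: 5072 × 0.952 = 4829
60+: 7521 × 0.94 + 21260 × 0.519 = 7070 + 11034 = 18104
End of period: [1537, 2291, 4829, 18104]
Scenario A total after 2 periods: 26761
Scenario B projection —
[period 1]
Births: 7900 × 0.383 = 3026
20–39: 5300 × 0.957 = 5072
40–59: 7900 × 0.952 = 7521
60+: 12900 × 0.94 + 17600 × 0.519 = 12126 + 9134 = 21260
End of period: [3026, 5072, 7521, 21260]
[period 2]
Births: 5072 × 0.383 = 1943
20–39: 3026 × 0.957 = 2896
40–59: 5072 × 0.952 = 4829
60+: 7521 × 0.94 + 21260 × 0.519 = 7070 + 11034 = 18104
End of period: [1943, 2896, 4829, 18104]
Scenario B total after 2 periods: 27772
Difference B − A = 27772 − 26761 = 1011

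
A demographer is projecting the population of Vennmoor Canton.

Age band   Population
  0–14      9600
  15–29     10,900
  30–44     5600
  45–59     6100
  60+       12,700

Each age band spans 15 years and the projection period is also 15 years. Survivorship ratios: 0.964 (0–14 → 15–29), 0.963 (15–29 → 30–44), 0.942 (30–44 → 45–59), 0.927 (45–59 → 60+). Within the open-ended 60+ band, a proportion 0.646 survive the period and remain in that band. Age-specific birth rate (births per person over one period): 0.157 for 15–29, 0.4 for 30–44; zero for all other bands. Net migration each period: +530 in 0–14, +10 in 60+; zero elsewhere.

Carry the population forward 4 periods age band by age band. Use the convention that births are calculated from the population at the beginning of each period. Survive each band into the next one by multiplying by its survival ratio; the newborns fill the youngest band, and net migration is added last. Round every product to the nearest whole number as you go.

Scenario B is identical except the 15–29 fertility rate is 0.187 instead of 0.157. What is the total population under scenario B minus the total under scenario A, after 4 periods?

1075

Period 1:
Births: 10900 × 0.157 = 1711 ; 5600 × 0.4 = 2240 → total 3951
15–29: 9600 × 0.964 = 9254
30–44: 10900 × 0.963 = 10497
45–59: 5600 × 0.942 = 5275
60+: 6100 × 0.927 + 12700 × 0.646 = 5655 + 8204 = 13859
Net migration: 0–14 + 530 → 4481; 60+ + 10 → 13869
Population now: 0–14=4481, 15–29=9254, 30–44=10497, 45–59=5275, 60+=13869
Period 2:
Births: 9254 × 0.157 = 1453 ; 10497 × 0.4 = 4199 → total 5652
15–29: 4481 × 0.964 = 4320
30–44: 9254 × 0.963 = 8912
45–59: 10497 × 0.942 = 9888
60+: 5275 × 0.927 + 13869 × 0.646 = 4890 + 8959 = 13849
Net migration: 0–14 + 530 → 6182; 60+ + 10 → 13859
Population now: 0–14=6182, 15–29=4320, 30–44=8912, 45–59=9888, 60+=13859
Period 3:
Births: 4320 × 0.157 = 678 ; 8912 × 0.4 = 3565 → total 4243
15–29: 6182 × 0.964 = 5959
30–44: 4320 × 0.963 = 4160
45–59: 8912 × 0.942 = 8395
60+: 9888 × 0.927 + 13859 × 0.646 = 9166 + 8953 = 18119
Net migration: 0–14 + 530 → 4773; 60+ + 10 → 18129
Population now: 0–14=4773, 15–29=5959, 30–44=4160, 45–59=8395, 60+=18129
Period 4:
Births: 5959 × 0.157 = 936 ; 4160 × 0.4 = 1664 → total 2600
15–29: 4773 × 0.964 = 4601
30–44: 5959 × 0.963 = 5739
45–59: 4160 × 0.942 = 3919
60+: 8395 × 0.927 + 18129 × 0.646 = 7782 + 11711 = 19493
Net migration: 0–14 + 530 → 3130; 60+ + 10 → 19503
Population now: 0–14=3130, 15–29=4601, 30–44=5739, 45–59=3919, 60+=19503
Scenario A total after 4 periods: 36892
Scenario B projection —
Period 1:
Births: 10900 × 0.187 = 2038 ; 5600 × 0.4 = 2240 → total 4278
15–29: 9600 × 0.964 = 9254
30–44: 10900 × 0.963 = 10497
45–59: 5600 × 0.942 = 5275
60+: 6100 × 0.927 + 12700 × 0.646 = 5655 + 8204 = 13859
Net migration: 0–14 + 530 → 4808; 60+ + 10 → 13869
Population now: 0–14=4808, 15–29=9254, 30–44=10497, 45–59=5275, 60+=13869
Period 2:
Births: 9254 × 0.187 = 1730 ; 10497 × 0.4 = 4199 → total 5929
15–29: 4808 × 0.964 = 4635
30–44: 9254 × 0.963 = 8912
45–59: 10497 × 0.942 = 9888
60+: 5275 × 0.927 + 13869 × 0.646 = 4890 + 8959 = 13849
Net migration: 0–14 + 530 → 6459; 60+ + 10 → 13859
Population now: 0–14=6459, 15–29=4635, 30–44=8912, 45–59=9888, 60+=13859
Period 3:
Births: 4635 × 0.187 = 867 ; 8912 × 0.4 = 3565 → total 4432
15–29: 6459 × 0.964 = 6226
30–44: 4635 × 0.963 = 4464
45–59: 8912 × 0.942 = 8395
60+: 9888 × 0.927 + 13859 × 0.646 = 9166 + 8953 = 18119
Net migration: 0–14 + 530 → 4962; 60+ + 10 → 18129
Population now: 0–14=4962, 15–29=6226, 30–44=4464, 45–59=8395, 60+=18129
Period 4:
Births: 6226 × 0.187 = 1164 ; 4464 × 0.4 = 1786 → total 2950
15–29: 4962 × 0.964 = 4783
30–44: 6226 × 0.963 = 5996
45–59: 4464 × 0.942 = 4205
60+: 8395 × 0.927 + 18129 × 0.646 = 7782 + 11711 = 19493
Net migration: 0–14 + 530 → 3480; 60+ + 10 → 19503
Population now: 0–14=3480, 15–29=4783, 30–44=5996, 45–59=4205, 60+=19503
Scenario B total after 4 periods: 37967
Difference B − A = 37967 − 36892 = 1075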